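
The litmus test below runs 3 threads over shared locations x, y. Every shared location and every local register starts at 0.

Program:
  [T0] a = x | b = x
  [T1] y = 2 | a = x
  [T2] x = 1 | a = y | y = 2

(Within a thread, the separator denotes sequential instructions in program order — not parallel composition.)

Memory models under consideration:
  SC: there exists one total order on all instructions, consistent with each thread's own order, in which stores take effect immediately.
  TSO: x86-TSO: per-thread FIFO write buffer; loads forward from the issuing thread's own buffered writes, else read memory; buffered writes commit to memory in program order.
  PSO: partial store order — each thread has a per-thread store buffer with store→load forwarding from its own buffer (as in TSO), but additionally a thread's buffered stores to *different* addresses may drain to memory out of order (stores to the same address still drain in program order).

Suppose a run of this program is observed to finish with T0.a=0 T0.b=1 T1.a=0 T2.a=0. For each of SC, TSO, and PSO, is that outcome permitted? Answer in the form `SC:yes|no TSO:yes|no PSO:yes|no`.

SC:no TSO:yes PSO:yes

outcome vector order: (T0.a,T0.b,T1.a,T2.a)
SC: 9 outcomes — {(0,0,0,2) (0,0,1,0) (0,0,1,2) (0,1,0,2) (0,1,1,0) (0,1,1,2) (1,1,0,2) (1,1,1,0) (1,1,1,2)}
TSO: 12 outcomes — {(0,0,0,0) (0,0,0,2) (0,0,1,0) (0,0,1,2) (0,1,0,0) (0,1,0,2) (0,1,1,0) (0,1,1,2) (1,1,0,0) (1,1,0,2) (1,1,1,0) (1,1,1,2)}
PSO: 12 outcomes — {(0,0,0,0) (0,0,0,2) (0,0,1,0) (0,0,1,2) (0,1,0,0) (0,1,0,2) (0,1,1,0) (0,1,1,2) (1,1,0,0) (1,1,0,2) (1,1,1,0) (1,1,1,2)}
target (0,1,0,0) ∈ {TSO,PSO}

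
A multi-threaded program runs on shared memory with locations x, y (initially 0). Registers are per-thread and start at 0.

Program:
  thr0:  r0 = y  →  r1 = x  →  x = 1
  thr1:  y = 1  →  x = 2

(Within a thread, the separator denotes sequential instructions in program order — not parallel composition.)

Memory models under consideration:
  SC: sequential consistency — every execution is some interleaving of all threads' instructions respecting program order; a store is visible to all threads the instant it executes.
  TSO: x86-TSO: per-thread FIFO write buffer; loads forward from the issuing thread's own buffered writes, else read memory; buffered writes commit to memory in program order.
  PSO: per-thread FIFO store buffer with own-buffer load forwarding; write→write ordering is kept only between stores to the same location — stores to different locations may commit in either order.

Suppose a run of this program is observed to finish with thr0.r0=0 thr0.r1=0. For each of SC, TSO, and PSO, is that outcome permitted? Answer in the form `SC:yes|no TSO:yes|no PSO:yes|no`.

SC:yes TSO:yes PSO:yes

outcome vector order: (thr0.r0,thr0.r1)
[SC] allowed = {<0 0>, <0 2>, <1 0>, <1 2>}
[TSO] allowed = {<0 0>, <0 2>, <1 0>, <1 2>}
[PSO] allowed = {<0 0>, <0 2>, <1 0>, <1 2>}
target <0 0> ∈ {SC,TSO,PSO}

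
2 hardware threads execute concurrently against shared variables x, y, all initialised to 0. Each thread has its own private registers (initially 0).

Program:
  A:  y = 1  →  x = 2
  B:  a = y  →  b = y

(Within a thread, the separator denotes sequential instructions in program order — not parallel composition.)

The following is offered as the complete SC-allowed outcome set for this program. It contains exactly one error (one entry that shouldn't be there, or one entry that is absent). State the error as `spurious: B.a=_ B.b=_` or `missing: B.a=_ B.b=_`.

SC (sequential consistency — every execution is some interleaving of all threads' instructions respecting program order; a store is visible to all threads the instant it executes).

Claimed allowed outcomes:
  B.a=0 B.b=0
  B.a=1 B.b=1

outcome vector order: (B.a,B.b)
SC: 3 outcomes — {0/0; 0/1; 1/1}
SC∖claimed = {0/1}

missing: B.a=0 B.b=1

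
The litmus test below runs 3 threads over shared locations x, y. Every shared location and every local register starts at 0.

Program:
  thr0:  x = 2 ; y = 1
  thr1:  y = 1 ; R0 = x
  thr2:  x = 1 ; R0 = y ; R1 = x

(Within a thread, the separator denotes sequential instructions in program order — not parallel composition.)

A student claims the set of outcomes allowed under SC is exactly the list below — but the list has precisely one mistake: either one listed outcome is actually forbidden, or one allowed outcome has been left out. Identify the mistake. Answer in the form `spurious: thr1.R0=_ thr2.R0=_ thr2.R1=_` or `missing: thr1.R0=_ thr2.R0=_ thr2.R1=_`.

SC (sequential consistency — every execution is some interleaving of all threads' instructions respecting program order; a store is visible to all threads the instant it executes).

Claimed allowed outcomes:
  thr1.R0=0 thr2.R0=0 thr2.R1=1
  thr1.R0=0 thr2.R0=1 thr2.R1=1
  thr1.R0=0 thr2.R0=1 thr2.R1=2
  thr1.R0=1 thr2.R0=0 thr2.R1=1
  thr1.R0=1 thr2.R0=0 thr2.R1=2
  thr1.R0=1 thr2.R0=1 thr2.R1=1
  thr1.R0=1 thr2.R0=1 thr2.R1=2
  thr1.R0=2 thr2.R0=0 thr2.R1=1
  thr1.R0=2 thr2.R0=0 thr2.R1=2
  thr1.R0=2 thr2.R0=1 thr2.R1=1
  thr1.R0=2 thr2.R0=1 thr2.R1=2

outcome vector order: (thr1.R0,thr2.R0,thr2.R1)
[SC] allowed = {011; 012; 101; 102; 111; 112; 201; 202; 211; 212}
claimed∖SC = {001}

spurious: thr1.R0=0 thr2.R0=0 thr2.R1=1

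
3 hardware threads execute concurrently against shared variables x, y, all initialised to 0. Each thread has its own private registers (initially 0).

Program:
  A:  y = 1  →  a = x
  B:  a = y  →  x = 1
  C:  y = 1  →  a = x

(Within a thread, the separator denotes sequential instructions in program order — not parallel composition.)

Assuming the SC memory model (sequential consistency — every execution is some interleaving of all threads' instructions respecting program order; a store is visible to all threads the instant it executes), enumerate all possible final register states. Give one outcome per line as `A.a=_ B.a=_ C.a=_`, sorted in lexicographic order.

outcome vector order: (A.a,B.a,C.a)
|SC outcomes| = 8

A.a=0 B.a=0 C.a=0
A.a=0 B.a=0 C.a=1
A.a=0 B.a=1 C.a=0
A.a=0 B.a=1 C.a=1
A.a=1 B.a=0 C.a=0
A.a=1 B.a=0 C.a=1
A.a=1 B.a=1 C.a=0
A.a=1 B.a=1 C.a=1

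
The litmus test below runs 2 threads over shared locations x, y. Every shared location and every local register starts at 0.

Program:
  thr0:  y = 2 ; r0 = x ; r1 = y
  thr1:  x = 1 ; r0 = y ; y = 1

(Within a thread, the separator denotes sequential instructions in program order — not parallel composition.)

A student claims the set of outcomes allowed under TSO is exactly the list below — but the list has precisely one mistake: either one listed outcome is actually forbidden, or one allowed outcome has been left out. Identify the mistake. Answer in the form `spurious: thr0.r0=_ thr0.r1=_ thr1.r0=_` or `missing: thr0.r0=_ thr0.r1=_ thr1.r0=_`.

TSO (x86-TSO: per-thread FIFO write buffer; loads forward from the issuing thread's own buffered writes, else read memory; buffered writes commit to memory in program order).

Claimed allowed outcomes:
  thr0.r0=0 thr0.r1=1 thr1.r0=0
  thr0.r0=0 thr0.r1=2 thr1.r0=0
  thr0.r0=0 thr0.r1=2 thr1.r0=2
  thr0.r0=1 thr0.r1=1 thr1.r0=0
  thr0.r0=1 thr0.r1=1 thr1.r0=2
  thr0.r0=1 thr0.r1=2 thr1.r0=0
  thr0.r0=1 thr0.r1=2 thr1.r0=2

missing: thr0.r0=0 thr0.r1=1 thr1.r0=2

outcome vector order: (thr0.r0,thr0.r1,thr1.r0)
[TSO] allowed = {010 012 020 022 110 112 120 122}
TSO∖claimed = {012}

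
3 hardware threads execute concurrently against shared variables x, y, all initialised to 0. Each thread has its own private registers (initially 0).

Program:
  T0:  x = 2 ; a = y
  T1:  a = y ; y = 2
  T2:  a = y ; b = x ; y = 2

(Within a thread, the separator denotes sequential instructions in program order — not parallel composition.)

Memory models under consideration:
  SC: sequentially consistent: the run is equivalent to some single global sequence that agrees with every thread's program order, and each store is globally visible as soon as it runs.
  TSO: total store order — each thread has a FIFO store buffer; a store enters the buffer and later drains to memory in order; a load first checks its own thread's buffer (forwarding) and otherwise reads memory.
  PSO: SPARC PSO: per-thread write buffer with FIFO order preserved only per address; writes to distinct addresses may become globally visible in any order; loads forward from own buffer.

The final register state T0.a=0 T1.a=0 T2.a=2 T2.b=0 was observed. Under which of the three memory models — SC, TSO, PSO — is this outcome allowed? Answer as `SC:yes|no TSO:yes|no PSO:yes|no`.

outcome vector order: (T0.a,T1.a,T2.a,T2.b)
under SC → (0,0,0,0) (0,0,0,2) (0,0,2,2) (0,2,0,0) (0,2,0,2) (2,0,0,0) (2,0,0,2) (2,0,2,0) (2,0,2,2) (2,2,0,0) (2,2,0,2)
under TSO → (0,0,0,0) (0,0,0,2) (0,0,2,0) (0,0,2,2) (0,2,0,0) (0,2,0,2) (2,0,0,0) (2,0,0,2) (2,0,2,0) (2,0,2,2) (2,2,0,0) (2,2,0,2)
under PSO → (0,0,0,0) (0,0,0,2) (0,0,2,0) (0,0,2,2) (0,2,0,0) (0,2,0,2) (2,0,0,0) (2,0,0,2) (2,0,2,0) (2,0,2,2) (2,2,0,0) (2,2,0,2)
target (0,0,2,0) ∈ {TSO,PSO}

SC:no TSO:yes PSO:yes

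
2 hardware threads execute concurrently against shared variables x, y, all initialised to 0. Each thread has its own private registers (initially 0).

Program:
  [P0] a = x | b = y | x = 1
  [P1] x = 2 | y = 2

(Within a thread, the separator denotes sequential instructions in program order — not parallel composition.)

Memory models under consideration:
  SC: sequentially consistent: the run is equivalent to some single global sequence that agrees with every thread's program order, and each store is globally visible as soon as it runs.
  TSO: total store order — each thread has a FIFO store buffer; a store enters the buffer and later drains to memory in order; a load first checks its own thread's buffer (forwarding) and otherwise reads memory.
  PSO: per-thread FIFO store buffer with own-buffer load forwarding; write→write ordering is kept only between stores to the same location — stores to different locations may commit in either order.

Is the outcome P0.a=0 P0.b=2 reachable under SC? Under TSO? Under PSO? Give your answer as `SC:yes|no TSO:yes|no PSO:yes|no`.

outcome vector order: (P0.a,P0.b)
SC (4): 0/0; 0/2; 2/0; 2/2
TSO (4): 0/0; 0/2; 2/0; 2/2
PSO (4): 0/0; 0/2; 2/0; 2/2
target 0/2 ∈ {SC,TSO,PSO}

SC:yes TSO:yes PSO:yes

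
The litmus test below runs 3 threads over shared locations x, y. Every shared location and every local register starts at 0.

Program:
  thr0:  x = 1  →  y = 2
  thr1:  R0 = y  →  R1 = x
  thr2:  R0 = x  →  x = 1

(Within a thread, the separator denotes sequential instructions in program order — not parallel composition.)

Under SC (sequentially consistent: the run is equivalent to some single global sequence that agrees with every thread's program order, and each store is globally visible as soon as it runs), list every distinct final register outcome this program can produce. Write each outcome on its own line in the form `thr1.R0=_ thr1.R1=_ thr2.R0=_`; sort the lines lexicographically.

thr1.R0=0 thr1.R1=0 thr2.R0=0
thr1.R0=0 thr1.R1=0 thr2.R0=1
thr1.R0=0 thr1.R1=1 thr2.R0=0
thr1.R0=0 thr1.R1=1 thr2.R0=1
thr1.R0=2 thr1.R1=1 thr2.R0=0
thr1.R0=2 thr1.R1=1 thr2.R0=1

outcome vector order: (thr1.R0,thr1.R1,thr2.R0)
|SC outcomes| = 6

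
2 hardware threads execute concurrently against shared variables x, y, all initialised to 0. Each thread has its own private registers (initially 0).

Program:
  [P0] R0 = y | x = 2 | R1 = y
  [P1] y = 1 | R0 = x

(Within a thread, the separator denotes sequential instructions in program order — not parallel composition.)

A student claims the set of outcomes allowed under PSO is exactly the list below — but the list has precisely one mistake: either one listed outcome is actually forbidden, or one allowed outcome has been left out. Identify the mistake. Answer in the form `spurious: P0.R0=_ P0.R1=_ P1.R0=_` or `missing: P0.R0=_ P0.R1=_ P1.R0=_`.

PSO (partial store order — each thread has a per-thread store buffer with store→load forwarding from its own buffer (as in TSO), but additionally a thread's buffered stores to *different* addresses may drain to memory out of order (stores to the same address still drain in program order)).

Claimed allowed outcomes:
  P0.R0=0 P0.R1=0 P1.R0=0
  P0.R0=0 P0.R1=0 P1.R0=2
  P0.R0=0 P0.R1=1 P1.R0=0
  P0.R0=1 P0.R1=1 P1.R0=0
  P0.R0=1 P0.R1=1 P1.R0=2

outcome vector order: (P0.R0,P0.R1,P1.R0)
[PSO] allowed = {<0 0 0>; <0 0 2>; <0 1 0>; <0 1 2>; <1 1 0>; <1 1 2>}
PSO∖claimed = {<0 1 2>}

missing: P0.R0=0 P0.R1=1 P1.R0=2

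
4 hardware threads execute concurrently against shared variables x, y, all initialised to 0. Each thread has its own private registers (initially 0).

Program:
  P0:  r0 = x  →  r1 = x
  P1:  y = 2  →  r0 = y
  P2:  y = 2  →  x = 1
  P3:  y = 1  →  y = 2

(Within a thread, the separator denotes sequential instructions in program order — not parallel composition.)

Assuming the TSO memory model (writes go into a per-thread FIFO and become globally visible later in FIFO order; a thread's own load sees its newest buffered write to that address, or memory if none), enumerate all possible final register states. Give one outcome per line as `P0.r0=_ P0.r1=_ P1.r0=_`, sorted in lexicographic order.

P0.r0=0 P0.r1=0 P1.r0=1
P0.r0=0 P0.r1=0 P1.r0=2
P0.r0=0 P0.r1=1 P1.r0=1
P0.r0=0 P0.r1=1 P1.r0=2
P0.r0=1 P0.r1=1 P1.r0=1
P0.r0=1 P0.r1=1 P1.r0=2

outcome vector order: (P0.r0,P0.r1,P1.r0)
|TSO outcomes| = 6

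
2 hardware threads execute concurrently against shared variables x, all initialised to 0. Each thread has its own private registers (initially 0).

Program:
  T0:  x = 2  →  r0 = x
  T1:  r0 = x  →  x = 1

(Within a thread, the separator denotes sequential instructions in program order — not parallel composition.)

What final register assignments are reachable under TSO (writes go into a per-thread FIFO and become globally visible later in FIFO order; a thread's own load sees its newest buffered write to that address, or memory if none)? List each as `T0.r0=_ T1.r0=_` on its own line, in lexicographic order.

T0.r0=1 T1.r0=0
T0.r0=1 T1.r0=2
T0.r0=2 T1.r0=0
T0.r0=2 T1.r0=2

outcome vector order: (T0.r0,T1.r0)
|TSO outcomes| = 4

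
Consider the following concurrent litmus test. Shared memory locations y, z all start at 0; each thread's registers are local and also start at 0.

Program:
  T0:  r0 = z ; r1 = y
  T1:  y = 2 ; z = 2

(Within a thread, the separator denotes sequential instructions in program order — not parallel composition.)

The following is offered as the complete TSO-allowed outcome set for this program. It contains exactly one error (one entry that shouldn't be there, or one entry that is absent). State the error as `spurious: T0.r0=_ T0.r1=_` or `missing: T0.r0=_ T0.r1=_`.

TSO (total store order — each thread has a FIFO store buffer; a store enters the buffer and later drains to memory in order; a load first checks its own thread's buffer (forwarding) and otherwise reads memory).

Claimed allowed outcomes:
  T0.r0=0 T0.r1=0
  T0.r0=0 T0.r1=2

missing: T0.r0=2 T0.r1=2

outcome vector order: (T0.r0,T0.r1)
[TSO] allowed = {(0,0), (0,2), (2,2)}
TSO∖claimed = {(2,2)}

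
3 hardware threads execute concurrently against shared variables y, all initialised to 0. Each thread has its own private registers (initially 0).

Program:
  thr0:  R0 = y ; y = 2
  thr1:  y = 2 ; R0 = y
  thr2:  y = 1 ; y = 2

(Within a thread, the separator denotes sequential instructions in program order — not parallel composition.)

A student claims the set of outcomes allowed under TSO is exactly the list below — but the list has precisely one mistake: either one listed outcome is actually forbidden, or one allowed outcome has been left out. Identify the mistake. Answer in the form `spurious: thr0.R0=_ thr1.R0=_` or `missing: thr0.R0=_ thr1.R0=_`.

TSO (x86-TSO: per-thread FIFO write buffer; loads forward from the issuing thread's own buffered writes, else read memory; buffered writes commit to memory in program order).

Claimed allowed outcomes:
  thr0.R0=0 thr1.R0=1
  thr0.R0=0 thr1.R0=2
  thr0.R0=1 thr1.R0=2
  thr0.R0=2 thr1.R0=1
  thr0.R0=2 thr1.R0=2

missing: thr0.R0=1 thr1.R0=1

outcome vector order: (thr0.R0,thr1.R0)
TSO (6): 01; 02; 11; 12; 21; 22
TSO∖claimed = {11}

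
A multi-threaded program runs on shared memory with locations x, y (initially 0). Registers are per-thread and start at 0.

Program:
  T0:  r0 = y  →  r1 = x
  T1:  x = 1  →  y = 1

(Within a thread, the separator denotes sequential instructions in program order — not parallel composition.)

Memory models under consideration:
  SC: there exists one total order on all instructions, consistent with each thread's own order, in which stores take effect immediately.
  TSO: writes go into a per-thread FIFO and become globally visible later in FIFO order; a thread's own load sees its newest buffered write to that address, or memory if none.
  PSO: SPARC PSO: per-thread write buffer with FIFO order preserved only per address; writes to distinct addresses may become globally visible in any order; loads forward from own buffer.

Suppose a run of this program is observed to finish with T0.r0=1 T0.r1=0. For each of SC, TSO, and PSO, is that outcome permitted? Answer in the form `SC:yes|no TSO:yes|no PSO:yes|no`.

outcome vector order: (T0.r0,T0.r1)
SC (3): (0,0), (0,1), (1,1)
TSO (3): (0,0), (0,1), (1,1)
PSO (4): (0,0), (0,1), (1,0), (1,1)
target (1,0) ∈ {PSO}

SC:no TSO:no PSO:yes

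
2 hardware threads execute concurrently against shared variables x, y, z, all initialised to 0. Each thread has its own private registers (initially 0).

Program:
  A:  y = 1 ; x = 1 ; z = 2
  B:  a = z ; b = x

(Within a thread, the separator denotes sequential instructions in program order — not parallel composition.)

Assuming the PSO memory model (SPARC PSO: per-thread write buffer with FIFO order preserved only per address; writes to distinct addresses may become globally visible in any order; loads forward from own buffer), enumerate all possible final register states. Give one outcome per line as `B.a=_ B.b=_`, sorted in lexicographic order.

B.a=0 B.b=0
B.a=0 B.b=1
B.a=2 B.b=0
B.a=2 B.b=1

outcome vector order: (B.a,B.b)
|PSO outcomes| = 4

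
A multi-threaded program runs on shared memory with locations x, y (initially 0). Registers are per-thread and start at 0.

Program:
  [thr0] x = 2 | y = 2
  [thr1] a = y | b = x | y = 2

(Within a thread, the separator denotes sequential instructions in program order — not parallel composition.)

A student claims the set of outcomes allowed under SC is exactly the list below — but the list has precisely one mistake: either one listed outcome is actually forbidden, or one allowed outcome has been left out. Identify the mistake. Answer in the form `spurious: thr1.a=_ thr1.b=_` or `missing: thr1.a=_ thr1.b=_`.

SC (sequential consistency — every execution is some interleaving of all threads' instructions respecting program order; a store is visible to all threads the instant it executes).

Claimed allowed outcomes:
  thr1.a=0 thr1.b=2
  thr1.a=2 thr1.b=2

outcome vector order: (thr1.a,thr1.b)
[SC] allowed = {(0,0), (0,2), (2,2)}
SC∖claimed = {(0,0)}

missing: thr1.a=0 thr1.b=0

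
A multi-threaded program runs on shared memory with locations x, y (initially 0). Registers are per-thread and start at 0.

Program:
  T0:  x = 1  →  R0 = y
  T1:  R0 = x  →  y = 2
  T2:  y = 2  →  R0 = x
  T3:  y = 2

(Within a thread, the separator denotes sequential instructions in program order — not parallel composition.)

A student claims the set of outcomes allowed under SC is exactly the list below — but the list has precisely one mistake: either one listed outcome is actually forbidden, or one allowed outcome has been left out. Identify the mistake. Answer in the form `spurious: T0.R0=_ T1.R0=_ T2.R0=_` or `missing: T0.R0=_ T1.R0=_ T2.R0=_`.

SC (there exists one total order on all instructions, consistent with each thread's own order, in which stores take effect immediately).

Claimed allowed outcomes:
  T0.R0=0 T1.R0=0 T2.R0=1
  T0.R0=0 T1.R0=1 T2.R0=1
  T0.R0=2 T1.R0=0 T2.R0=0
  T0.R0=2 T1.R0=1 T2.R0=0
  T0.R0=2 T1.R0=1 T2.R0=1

missing: T0.R0=2 T1.R0=0 T2.R0=1

outcome vector order: (T0.R0,T1.R0,T2.R0)
[SC] allowed = {0/0/1; 0/1/1; 2/0/0; 2/0/1; 2/1/0; 2/1/1}
SC∖claimed = {2/0/1}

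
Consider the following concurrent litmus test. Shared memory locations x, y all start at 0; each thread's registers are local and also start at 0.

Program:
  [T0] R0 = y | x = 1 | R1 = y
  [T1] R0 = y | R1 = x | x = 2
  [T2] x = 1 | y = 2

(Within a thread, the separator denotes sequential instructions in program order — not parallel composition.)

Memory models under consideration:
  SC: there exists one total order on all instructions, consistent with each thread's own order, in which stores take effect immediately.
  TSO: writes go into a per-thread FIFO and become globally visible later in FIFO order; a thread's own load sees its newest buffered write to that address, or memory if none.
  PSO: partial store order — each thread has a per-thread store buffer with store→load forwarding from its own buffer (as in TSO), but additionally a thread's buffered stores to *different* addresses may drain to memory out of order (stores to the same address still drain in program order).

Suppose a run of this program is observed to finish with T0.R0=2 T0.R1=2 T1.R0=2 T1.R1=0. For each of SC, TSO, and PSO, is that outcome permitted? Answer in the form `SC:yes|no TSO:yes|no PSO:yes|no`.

outcome vector order: (T0.R0,T0.R1,T1.R0,T1.R1)
SC: 9 outcomes — {0000 0001 0021 0200 0201 0221 2200 2201 2221}
TSO: 9 outcomes — {0000 0001 0021 0200 0201 0221 2200 2201 2221}
PSO: 12 outcomes — {0000 0001 0020 0021 0200 0201 0220 0221 2200 2201 2220 2221}
target 2220 ∈ {PSO}

SC:no TSO:no PSO:yes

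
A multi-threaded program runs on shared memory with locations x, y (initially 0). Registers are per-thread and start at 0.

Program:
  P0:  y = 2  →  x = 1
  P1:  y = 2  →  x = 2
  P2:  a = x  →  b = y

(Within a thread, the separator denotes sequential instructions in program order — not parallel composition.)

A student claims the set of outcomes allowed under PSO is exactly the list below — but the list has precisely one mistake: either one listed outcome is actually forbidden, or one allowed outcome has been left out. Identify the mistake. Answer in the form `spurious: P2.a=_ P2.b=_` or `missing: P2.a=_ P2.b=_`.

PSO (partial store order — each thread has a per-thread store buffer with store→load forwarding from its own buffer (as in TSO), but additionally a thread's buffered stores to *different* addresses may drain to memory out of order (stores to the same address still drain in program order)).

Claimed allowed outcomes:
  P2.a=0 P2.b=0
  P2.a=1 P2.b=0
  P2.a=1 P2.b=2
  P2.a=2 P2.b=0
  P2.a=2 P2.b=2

missing: P2.a=0 P2.b=2

outcome vector order: (P2.a,P2.b)
under PSO → <0 0>, <0 2>, <1 0>, <1 2>, <2 0>, <2 2>
PSO∖claimed = {<0 2>}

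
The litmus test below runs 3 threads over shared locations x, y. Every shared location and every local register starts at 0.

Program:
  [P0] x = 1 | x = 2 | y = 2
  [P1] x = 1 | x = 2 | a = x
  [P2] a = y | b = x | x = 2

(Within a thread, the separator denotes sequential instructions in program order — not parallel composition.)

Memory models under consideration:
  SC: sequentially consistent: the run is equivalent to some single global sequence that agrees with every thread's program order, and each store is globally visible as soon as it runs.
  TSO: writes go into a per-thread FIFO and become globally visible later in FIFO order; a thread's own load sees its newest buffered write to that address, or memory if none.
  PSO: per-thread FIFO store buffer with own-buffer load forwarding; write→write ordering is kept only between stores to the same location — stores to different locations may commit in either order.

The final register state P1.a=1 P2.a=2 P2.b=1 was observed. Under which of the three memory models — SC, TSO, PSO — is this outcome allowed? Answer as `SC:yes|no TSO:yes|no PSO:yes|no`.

SC:no TSO:no PSO:yes

outcome vector order: (P1.a,P2.a,P2.b)
SC (9): <1 0 0> <1 0 1> <1 0 2> <1 2 2> <2 0 0> <2 0 1> <2 0 2> <2 2 1> <2 2 2>
TSO (9): <1 0 0> <1 0 1> <1 0 2> <1 2 2> <2 0 0> <2 0 1> <2 0 2> <2 2 1> <2 2 2>
PSO (12): <1 0 0> <1 0 1> <1 0 2> <1 2 0> <1 2 1> <1 2 2> <2 0 0> <2 0 1> <2 0 2> <2 2 0> <2 2 1> <2 2 2>
target <1 2 1> ∈ {PSO}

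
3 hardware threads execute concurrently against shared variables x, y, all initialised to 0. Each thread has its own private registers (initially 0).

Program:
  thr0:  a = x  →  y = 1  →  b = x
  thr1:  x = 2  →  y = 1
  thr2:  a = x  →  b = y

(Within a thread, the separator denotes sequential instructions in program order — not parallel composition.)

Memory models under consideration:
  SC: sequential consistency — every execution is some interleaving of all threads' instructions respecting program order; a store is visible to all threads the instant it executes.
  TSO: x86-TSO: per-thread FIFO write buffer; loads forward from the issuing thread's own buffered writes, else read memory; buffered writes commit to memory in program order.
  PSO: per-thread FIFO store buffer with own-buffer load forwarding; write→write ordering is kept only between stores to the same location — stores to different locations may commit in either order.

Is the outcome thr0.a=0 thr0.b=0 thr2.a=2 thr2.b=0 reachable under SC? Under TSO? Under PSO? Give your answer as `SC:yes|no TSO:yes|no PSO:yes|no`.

SC:no TSO:yes PSO:yes

outcome vector order: (thr0.a,thr0.b,thr2.a,thr2.b)
SC (11): 0/0/0/0 0/0/0/1 0/0/2/1 0/2/0/0 0/2/0/1 0/2/2/0 0/2/2/1 2/2/0/0 2/2/0/1 2/2/2/0 2/2/2/1
TSO (12): 0/0/0/0 0/0/0/1 0/0/2/0 0/0/2/1 0/2/0/0 0/2/0/1 0/2/2/0 0/2/2/1 2/2/0/0 2/2/0/1 2/2/2/0 2/2/2/1
PSO (12): 0/0/0/0 0/0/0/1 0/0/2/0 0/0/2/1 0/2/0/0 0/2/0/1 0/2/2/0 0/2/2/1 2/2/0/0 2/2/0/1 2/2/2/0 2/2/2/1
target 0/0/2/0 ∈ {TSO,PSO}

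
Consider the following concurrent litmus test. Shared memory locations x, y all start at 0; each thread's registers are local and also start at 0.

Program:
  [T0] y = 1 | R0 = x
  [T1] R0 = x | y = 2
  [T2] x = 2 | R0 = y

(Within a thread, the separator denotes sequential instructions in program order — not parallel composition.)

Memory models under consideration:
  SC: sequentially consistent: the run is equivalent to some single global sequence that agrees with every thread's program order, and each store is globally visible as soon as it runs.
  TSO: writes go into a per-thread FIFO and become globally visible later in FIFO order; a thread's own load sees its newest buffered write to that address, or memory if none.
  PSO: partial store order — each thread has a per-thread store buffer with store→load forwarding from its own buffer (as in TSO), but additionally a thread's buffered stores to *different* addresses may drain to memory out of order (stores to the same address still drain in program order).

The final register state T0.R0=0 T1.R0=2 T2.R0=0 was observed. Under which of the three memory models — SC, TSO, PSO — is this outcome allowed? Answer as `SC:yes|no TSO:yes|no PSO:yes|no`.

SC:no TSO:yes PSO:yes

outcome vector order: (T0.R0,T1.R0,T2.R0)
under SC → <0 0 1>; <0 0 2>; <0 2 1>; <0 2 2>; <2 0 0>; <2 0 1>; <2 0 2>; <2 2 0>; <2 2 1>; <2 2 2>
under TSO → <0 0 0>; <0 0 1>; <0 0 2>; <0 2 0>; <0 2 1>; <0 2 2>; <2 0 0>; <2 0 1>; <2 0 2>; <2 2 0>; <2 2 1>; <2 2 2>
under PSO → <0 0 0>; <0 0 1>; <0 0 2>; <0 2 0>; <0 2 1>; <0 2 2>; <2 0 0>; <2 0 1>; <2 0 2>; <2 2 0>; <2 2 1>; <2 2 2>
target <0 2 0> ∈ {TSO,PSO}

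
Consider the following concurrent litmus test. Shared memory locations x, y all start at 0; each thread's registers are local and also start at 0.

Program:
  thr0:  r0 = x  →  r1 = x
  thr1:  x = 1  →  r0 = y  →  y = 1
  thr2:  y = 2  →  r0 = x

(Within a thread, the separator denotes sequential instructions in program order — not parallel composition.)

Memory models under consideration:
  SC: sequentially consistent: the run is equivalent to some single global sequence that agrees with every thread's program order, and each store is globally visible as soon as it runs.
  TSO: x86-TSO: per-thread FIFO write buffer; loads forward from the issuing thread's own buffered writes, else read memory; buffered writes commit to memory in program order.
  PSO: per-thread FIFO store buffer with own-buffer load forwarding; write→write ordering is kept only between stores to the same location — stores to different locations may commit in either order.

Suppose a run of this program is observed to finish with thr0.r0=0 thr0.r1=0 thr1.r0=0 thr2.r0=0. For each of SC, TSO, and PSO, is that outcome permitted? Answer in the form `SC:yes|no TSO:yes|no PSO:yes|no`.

SC:no TSO:yes PSO:yes

outcome vector order: (thr0.r0,thr0.r1,thr1.r0,thr2.r0)
[SC] allowed = {(0,0,0,1) (0,0,2,0) (0,0,2,1) (0,1,0,1) (0,1,2,0) (0,1,2,1) (1,1,0,1) (1,1,2,0) (1,1,2,1)}
[TSO] allowed = {(0,0,0,0) (0,0,0,1) (0,0,2,0) (0,0,2,1) (0,1,0,0) (0,1,0,1) (0,1,2,0) (0,1,2,1) (1,1,0,0) (1,1,0,1) (1,1,2,0) (1,1,2,1)}
[PSO] allowed = {(0,0,0,0) (0,0,0,1) (0,0,2,0) (0,0,2,1) (0,1,0,0) (0,1,0,1) (0,1,2,0) (0,1,2,1) (1,1,0,0) (1,1,0,1) (1,1,2,0) (1,1,2,1)}
target (0,0,0,0) ∈ {TSO,PSO}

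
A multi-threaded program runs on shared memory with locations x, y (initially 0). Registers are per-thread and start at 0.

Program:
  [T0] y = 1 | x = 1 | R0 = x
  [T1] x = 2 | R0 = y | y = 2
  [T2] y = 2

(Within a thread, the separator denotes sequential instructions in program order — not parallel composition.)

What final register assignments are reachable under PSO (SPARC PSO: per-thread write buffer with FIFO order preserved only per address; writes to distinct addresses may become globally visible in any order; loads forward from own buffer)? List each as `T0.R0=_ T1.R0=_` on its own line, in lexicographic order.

T0.R0=1 T1.R0=0
T0.R0=1 T1.R0=1
T0.R0=1 T1.R0=2
T0.R0=2 T1.R0=0
T0.R0=2 T1.R0=1
T0.R0=2 T1.R0=2

outcome vector order: (T0.R0,T1.R0)
|PSO outcomes| = 6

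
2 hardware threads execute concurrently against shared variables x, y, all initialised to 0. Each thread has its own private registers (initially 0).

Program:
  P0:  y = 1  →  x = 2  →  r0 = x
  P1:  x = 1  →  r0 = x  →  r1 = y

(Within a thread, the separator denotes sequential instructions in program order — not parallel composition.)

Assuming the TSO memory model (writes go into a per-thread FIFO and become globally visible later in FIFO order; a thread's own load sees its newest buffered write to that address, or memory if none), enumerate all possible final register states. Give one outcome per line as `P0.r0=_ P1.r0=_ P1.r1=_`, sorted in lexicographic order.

outcome vector order: (P0.r0,P1.r0,P1.r1)
|TSO outcomes| = 5

P0.r0=1 P1.r0=1 P1.r1=0
P0.r0=1 P1.r0=1 P1.r1=1
P0.r0=2 P1.r0=1 P1.r1=0
P0.r0=2 P1.r0=1 P1.r1=1
P0.r0=2 P1.r0=2 P1.r1=1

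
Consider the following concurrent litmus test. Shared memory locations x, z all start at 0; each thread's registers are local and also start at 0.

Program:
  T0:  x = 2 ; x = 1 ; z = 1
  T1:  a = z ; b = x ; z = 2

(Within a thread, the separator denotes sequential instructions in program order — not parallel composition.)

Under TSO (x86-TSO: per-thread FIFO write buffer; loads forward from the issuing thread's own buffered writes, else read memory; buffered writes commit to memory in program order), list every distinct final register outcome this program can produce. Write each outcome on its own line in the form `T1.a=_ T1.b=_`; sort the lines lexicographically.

outcome vector order: (T1.a,T1.b)
|TSO outcomes| = 4

T1.a=0 T1.b=0
T1.a=0 T1.b=1
T1.a=0 T1.b=2
T1.a=1 T1.b=1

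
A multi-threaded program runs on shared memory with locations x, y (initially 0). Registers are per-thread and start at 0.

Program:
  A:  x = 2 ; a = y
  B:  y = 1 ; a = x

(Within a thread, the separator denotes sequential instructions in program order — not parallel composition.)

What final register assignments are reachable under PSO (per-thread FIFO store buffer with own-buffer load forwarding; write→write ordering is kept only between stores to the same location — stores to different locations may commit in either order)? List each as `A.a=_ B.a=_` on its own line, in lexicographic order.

outcome vector order: (A.a,B.a)
|PSO outcomes| = 4

A.a=0 B.a=0
A.a=0 B.a=2
A.a=1 B.a=0
A.a=1 B.a=2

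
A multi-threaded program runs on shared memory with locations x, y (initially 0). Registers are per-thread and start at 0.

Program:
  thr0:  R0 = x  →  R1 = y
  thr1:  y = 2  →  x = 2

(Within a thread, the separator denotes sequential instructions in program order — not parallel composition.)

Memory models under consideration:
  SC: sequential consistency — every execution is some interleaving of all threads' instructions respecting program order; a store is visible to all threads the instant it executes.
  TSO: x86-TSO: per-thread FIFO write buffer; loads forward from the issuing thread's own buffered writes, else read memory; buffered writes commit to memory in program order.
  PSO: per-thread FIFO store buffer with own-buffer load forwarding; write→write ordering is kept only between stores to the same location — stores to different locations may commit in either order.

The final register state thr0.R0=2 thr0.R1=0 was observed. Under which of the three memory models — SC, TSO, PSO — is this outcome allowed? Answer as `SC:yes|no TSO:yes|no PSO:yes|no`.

SC:no TSO:no PSO:yes

outcome vector order: (thr0.R0,thr0.R1)
SC: 3 outcomes — {00 02 22}
TSO: 3 outcomes — {00 02 22}
PSO: 4 outcomes — {00 02 20 22}
target 20 ∈ {PSO}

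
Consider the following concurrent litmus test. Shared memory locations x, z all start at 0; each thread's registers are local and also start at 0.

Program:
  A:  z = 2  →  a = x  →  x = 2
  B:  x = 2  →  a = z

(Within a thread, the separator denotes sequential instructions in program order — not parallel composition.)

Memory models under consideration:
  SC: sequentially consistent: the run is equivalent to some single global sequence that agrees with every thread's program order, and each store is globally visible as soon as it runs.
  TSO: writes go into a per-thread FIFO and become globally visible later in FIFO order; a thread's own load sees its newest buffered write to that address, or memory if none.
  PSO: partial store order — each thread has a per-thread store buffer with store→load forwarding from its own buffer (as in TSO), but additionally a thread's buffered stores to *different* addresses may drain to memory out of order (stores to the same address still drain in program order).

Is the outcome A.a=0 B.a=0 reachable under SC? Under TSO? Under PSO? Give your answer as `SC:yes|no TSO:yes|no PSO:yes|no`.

SC:no TSO:yes PSO:yes

outcome vector order: (A.a,B.a)
under SC → (0,2), (2,0), (2,2)
under TSO → (0,0), (0,2), (2,0), (2,2)
under PSO → (0,0), (0,2), (2,0), (2,2)
target (0,0) ∈ {TSO,PSO}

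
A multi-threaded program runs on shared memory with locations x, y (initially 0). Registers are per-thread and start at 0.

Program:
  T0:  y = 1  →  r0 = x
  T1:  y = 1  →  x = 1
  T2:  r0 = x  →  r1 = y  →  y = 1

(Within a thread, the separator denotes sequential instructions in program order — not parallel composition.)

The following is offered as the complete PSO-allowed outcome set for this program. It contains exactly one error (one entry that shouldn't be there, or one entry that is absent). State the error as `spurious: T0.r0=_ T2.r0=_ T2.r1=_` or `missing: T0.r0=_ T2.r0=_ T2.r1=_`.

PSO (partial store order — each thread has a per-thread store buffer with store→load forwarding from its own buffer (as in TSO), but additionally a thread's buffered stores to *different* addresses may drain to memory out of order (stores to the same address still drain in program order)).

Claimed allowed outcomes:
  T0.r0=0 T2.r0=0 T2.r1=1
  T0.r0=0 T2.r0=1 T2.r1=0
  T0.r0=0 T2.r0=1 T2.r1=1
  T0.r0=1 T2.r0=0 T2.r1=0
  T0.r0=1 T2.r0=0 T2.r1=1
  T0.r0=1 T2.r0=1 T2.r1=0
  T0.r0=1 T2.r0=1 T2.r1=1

outcome vector order: (T0.r0,T2.r0,T2.r1)
[PSO] allowed = {(0,0,0), (0,0,1), (0,1,0), (0,1,1), (1,0,0), (1,0,1), (1,1,0), (1,1,1)}
PSO∖claimed = {(0,0,0)}

missing: T0.r0=0 T2.r0=0 T2.r1=0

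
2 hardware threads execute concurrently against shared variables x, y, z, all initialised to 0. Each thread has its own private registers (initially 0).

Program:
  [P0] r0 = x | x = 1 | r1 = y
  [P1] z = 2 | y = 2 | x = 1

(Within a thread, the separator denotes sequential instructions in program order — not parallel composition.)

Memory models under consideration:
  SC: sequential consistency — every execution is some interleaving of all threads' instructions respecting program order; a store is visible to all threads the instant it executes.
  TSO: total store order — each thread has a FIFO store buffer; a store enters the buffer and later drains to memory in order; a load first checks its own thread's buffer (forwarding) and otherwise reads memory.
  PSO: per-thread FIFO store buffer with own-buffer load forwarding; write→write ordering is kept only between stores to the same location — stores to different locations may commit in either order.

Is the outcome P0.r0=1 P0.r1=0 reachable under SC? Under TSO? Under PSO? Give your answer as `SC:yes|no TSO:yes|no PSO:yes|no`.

outcome vector order: (P0.r0,P0.r1)
SC: 3 outcomes — {<0 0> <0 2> <1 2>}
TSO: 3 outcomes — {<0 0> <0 2> <1 2>}
PSO: 4 outcomes — {<0 0> <0 2> <1 0> <1 2>}
target <1 0> ∈ {PSO}

SC:no TSO:no PSO:yes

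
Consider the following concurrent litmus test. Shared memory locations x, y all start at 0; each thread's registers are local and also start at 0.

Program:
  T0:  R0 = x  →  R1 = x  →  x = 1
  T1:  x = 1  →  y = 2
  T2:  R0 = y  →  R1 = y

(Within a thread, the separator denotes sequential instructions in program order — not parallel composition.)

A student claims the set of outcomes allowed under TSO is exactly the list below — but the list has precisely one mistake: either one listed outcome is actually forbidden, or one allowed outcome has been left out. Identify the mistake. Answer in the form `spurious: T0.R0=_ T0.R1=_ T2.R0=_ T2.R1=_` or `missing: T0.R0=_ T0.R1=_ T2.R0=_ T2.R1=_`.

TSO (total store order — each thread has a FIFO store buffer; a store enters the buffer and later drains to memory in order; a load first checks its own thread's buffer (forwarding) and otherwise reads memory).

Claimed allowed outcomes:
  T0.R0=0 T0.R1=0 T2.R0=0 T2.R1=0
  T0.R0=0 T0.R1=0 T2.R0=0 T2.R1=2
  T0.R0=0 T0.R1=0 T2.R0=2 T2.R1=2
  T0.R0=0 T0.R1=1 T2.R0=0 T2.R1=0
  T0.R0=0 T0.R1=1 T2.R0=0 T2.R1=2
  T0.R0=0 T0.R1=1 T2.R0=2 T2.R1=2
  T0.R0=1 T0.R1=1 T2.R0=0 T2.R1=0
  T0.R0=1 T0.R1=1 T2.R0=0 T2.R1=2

outcome vector order: (T0.R0,T0.R1,T2.R0,T2.R1)
TSO: 9 outcomes — {0/0/0/0 0/0/0/2 0/0/2/2 0/1/0/0 0/1/0/2 0/1/2/2 1/1/0/0 1/1/0/2 1/1/2/2}
TSO∖claimed = {1/1/2/2}

missing: T0.R0=1 T0.R1=1 T2.R0=2 T2.R1=2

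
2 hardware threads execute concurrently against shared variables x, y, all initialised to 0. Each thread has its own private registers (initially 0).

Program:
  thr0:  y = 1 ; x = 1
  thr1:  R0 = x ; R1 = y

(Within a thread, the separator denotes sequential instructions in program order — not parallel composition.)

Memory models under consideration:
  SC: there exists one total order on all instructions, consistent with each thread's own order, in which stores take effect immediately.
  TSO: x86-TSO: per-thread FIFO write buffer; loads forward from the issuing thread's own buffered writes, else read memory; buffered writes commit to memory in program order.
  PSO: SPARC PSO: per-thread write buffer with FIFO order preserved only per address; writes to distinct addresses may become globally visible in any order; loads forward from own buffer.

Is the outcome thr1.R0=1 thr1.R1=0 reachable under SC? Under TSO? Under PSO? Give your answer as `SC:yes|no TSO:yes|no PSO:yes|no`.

SC:no TSO:no PSO:yes

outcome vector order: (thr1.R0,thr1.R1)
under SC → 0/0 0/1 1/1
under TSO → 0/0 0/1 1/1
under PSO → 0/0 0/1 1/0 1/1
target 1/0 ∈ {PSO}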